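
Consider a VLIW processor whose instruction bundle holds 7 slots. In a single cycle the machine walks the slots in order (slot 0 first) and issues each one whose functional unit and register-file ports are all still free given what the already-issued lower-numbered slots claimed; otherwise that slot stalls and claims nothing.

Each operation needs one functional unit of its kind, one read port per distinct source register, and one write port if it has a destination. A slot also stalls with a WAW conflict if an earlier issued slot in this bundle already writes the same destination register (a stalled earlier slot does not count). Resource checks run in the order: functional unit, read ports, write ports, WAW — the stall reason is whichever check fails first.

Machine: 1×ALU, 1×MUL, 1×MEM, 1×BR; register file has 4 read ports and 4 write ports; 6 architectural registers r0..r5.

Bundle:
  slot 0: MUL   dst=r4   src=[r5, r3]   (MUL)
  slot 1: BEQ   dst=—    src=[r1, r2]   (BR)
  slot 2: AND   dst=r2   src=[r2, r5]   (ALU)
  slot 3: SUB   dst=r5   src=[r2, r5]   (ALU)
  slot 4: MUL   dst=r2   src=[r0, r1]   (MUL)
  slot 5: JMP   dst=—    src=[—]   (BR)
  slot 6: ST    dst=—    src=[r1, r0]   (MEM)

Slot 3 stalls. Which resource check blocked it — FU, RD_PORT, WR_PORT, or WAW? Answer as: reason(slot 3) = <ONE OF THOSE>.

#0 MUL src=r5,r3 dispatched  <A:1 Mu:0 Ld:1 B:1 rd:2 wr:3>
#1 BR src=r1,r2 dispatched  <A:1 Mu:0 Ld:1 B:0 rd:0 wr:3>
#2 ALU src=r2,r5 held:RD_PORT  <A:1 Mu:0 Ld:1 B:0 rd:0 wr:3>
#3 ALU src=r2,r5 held:RD_PORT  <A:1 Mu:0 Ld:1 B:0 rd:0 wr:3>
#4 MUL src=r0,r1 held:FU  <A:1 Mu:0 Ld:1 B:0 rd:0 wr:3>
#5 BR src=- held:FU  <A:1 Mu:0 Ld:1 B:0 rd:0 wr:3>
#6 MEM src=r1,r0 held:RD_PORT  <A:1 Mu:0 Ld:1 B:0 rd:0 wr:3>

reason(slot 3) = RD_PORT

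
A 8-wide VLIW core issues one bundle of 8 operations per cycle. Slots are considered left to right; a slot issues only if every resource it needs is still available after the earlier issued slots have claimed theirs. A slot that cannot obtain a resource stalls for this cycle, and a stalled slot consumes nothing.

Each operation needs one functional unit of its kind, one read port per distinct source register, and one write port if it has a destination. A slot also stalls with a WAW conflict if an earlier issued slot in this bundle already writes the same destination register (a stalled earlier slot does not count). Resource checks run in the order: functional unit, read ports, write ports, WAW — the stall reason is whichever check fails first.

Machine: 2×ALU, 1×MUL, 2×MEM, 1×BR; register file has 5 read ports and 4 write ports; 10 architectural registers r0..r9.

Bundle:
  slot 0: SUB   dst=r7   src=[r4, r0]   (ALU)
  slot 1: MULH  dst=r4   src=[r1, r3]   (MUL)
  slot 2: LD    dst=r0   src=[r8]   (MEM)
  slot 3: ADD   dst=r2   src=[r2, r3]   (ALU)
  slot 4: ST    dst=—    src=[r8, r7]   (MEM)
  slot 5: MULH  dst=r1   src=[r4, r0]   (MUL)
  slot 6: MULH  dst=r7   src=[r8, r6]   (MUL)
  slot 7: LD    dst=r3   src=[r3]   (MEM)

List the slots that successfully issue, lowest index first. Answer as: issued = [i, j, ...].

  0. ALU→r7 ⇒ go  {1A/1Mu/2Ld/1B | 3r 3w}
  1. MUL→r4 ⇒ go  {1A/0Mu/2Ld/1B | 1r 2w}
  2. MEM→r0 ⇒ go  {1A/0Mu/1Ld/1B | 0r 1w}
  3. ALU→r2 ⇒ no(RD_PORT)  {1A/0Mu/1Ld/1B | 0r 1w}
  4. MEM ⇒ no(RD_PORT)  {1A/0Mu/1Ld/1B | 0r 1w}
  5. MUL→r1 ⇒ no(FU)  {1A/0Mu/1Ld/1B | 0r 1w}
  6. MUL→r7 ⇒ no(FU)  {1A/0Mu/1Ld/1B | 0r 1w}
  7. MEM→r3 ⇒ no(RD_PORT)  {1A/0Mu/1Ld/1B | 0r 1w}

issued = [0, 1, 2]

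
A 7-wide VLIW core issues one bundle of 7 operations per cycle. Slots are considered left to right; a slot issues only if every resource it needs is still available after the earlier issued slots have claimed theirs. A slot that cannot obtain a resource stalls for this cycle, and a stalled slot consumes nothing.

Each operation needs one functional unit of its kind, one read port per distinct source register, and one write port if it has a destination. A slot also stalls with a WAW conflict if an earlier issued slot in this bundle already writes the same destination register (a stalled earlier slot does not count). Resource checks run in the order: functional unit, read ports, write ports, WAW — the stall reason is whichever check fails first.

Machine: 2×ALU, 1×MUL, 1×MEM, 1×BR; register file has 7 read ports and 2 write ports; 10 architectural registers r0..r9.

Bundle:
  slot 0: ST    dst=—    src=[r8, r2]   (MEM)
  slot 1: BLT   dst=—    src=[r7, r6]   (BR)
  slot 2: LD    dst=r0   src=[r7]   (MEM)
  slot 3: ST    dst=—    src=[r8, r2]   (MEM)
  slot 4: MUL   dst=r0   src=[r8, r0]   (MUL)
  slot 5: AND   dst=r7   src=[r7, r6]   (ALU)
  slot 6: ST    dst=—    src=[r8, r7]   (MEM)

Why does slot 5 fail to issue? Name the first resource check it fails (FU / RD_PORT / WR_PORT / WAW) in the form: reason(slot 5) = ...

reason(slot 5) = RD_PORT

slot 0 (MEM): ISSUE — free A2,Mu1,Ld0,B1 rp5 wp2
slot 1 (BR): ISSUE — free A2,Mu1,Ld0,B0 rp3 wp2
slot 2 (MEM): stall FU — free A2,Mu1,Ld0,B0 rp3 wp2
slot 3 (MEM): stall FU — free A2,Mu1,Ld0,B0 rp3 wp2
slot 4 (MUL): ISSUE — free A2,Mu0,Ld0,B0 rp1 wp1
slot 5 (ALU): stall RD_PORT — free A2,Mu0,Ld0,B0 rp1 wp1
slot 6 (MEM): stall FU — free A2,Mu0,Ld0,B0 rp1 wp1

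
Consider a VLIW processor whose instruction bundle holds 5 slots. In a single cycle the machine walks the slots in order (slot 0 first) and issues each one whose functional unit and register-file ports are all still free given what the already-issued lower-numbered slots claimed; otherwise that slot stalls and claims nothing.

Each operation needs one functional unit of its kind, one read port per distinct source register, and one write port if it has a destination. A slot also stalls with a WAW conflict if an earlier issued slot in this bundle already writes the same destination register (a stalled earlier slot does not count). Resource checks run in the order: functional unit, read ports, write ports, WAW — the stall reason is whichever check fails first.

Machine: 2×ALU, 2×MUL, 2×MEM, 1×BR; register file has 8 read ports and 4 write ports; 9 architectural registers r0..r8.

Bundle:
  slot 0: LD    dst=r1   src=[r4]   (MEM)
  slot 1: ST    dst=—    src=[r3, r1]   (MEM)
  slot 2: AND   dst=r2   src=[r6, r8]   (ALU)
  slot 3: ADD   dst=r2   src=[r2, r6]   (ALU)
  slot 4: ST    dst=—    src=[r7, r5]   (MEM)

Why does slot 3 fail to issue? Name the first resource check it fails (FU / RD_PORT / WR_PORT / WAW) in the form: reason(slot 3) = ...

reason(slot 3) = WAW

  0. MEM→r1 ⇒ go  {2A/2Mu/1Ld/1B | 7r 3w}
  1. MEM ⇒ go  {2A/2Mu/0Ld/1B | 5r 3w}
  2. ALU→r2 ⇒ go  {1A/2Mu/0Ld/1B | 3r 2w}
  3. ALU→r2 ⇒ no(WAW)  {1A/2Mu/0Ld/1B | 3r 2w}
  4. MEM ⇒ no(FU)  {1A/2Mu/0Ld/1B | 3r 2w}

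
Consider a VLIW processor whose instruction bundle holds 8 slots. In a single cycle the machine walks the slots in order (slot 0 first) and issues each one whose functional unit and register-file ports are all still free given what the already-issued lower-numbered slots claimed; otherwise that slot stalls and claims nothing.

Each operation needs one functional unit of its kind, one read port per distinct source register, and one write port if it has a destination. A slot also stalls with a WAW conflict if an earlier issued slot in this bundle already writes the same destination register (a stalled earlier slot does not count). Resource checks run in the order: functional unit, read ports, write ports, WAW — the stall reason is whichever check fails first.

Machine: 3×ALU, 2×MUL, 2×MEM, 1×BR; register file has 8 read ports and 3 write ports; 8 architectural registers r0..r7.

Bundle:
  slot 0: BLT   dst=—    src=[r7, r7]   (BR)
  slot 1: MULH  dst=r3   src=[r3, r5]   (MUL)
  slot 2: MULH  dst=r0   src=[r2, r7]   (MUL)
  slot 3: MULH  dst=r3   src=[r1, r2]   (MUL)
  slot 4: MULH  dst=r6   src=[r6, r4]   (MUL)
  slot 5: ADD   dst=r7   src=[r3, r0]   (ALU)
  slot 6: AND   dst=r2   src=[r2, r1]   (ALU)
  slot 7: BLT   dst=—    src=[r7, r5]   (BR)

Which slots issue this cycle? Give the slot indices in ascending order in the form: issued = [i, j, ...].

[0] BR needs rd=1 wr=0: ok; after: ALU=3 MUL=2 MEM=2 BR=0, R=7, W=3
[1] MUL needs rd=2 wr=1: ok; after: ALU=3 MUL=1 MEM=2 BR=0, R=5, W=2
[2] MUL needs rd=2 wr=1: ok; after: ALU=3 MUL=0 MEM=2 BR=0, R=3, W=1
[3] MUL needs rd=2 wr=1: FU; after: ALU=3 MUL=0 MEM=2 BR=0, R=3, W=1
[4] MUL needs rd=2 wr=1: FU; after: ALU=3 MUL=0 MEM=2 BR=0, R=3, W=1
[5] ALU needs rd=2 wr=1: ok; after: ALU=2 MUL=0 MEM=2 BR=0, R=1, W=0
[6] ALU needs rd=2 wr=1: RD_PORT; after: ALU=2 MUL=0 MEM=2 BR=0, R=1, W=0
[7] BR needs rd=2 wr=0: FU; after: ALU=2 MUL=0 MEM=2 BR=0, R=1, W=0

issued = [0, 1, 2, 5]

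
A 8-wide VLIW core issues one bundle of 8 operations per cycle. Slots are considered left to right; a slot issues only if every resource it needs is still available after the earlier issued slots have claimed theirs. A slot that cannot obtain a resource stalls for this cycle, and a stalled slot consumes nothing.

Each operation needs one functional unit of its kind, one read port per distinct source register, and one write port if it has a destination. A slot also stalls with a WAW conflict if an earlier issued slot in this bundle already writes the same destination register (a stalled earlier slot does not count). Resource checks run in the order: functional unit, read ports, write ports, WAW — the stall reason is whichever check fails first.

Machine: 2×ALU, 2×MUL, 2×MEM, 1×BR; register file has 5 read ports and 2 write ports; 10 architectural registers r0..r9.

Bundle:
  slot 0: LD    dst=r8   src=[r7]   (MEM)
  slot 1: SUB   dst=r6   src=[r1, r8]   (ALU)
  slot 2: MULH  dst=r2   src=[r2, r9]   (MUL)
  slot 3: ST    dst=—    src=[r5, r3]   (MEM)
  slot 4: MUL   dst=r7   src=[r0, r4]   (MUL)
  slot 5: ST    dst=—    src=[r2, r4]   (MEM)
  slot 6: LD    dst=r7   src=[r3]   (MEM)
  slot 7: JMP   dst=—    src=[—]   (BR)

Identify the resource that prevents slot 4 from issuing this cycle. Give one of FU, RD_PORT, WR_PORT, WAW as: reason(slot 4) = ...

reason(slot 4) = RD_PORT

  0. MEM→r8 ⇒ go  {2A/2Mu/1Ld/1B | 4r 1w}
  1. ALU→r6 ⇒ go  {1A/2Mu/1Ld/1B | 2r 0w}
  2. MUL→r2 ⇒ no(WR_PORT)  {1A/2Mu/1Ld/1B | 2r 0w}
  3. MEM ⇒ go  {1A/2Mu/0Ld/1B | 0r 0w}
  4. MUL→r7 ⇒ no(RD_PORT)  {1A/2Mu/0Ld/1B | 0r 0w}
  5. MEM ⇒ no(FU)  {1A/2Mu/0Ld/1B | 0r 0w}
  6. MEM→r7 ⇒ no(FU)  {1A/2Mu/0Ld/1B | 0r 0w}
  7. BR ⇒ go  {1A/2Mu/0Ld/0B | 0r 0w}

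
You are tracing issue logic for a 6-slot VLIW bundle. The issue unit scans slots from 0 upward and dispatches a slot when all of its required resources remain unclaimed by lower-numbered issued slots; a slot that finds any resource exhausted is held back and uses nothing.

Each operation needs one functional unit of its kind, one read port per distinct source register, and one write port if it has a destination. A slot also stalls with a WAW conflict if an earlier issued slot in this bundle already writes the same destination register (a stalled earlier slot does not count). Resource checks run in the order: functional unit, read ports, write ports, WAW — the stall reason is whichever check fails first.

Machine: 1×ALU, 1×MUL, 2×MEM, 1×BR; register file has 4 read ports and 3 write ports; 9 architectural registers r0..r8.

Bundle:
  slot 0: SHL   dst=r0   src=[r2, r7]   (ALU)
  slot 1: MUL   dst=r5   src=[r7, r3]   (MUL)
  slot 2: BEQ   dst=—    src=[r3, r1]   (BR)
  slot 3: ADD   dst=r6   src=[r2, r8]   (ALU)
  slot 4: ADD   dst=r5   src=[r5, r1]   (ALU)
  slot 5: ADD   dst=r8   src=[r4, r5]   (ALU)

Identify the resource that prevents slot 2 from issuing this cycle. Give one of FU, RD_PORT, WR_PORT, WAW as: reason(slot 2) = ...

reason(slot 2) = RD_PORT

[0] ALU needs rd=2 wr=1: ok; after: ALU=0 MUL=1 MEM=2 BR=1, R=2, W=2
[1] MUL needs rd=2 wr=1: ok; after: ALU=0 MUL=0 MEM=2 BR=1, R=0, W=1
[2] BR needs rd=2 wr=0: RD_PORT; after: ALU=0 MUL=0 MEM=2 BR=1, R=0, W=1
[3] ALU needs rd=2 wr=1: FU; after: ALU=0 MUL=0 MEM=2 BR=1, R=0, W=1
[4] ALU needs rd=2 wr=1: FU; after: ALU=0 MUL=0 MEM=2 BR=1, R=0, W=1
[5] ALU needs rd=2 wr=1: FU; after: ALU=0 MUL=0 MEM=2 BR=1, R=0, W=1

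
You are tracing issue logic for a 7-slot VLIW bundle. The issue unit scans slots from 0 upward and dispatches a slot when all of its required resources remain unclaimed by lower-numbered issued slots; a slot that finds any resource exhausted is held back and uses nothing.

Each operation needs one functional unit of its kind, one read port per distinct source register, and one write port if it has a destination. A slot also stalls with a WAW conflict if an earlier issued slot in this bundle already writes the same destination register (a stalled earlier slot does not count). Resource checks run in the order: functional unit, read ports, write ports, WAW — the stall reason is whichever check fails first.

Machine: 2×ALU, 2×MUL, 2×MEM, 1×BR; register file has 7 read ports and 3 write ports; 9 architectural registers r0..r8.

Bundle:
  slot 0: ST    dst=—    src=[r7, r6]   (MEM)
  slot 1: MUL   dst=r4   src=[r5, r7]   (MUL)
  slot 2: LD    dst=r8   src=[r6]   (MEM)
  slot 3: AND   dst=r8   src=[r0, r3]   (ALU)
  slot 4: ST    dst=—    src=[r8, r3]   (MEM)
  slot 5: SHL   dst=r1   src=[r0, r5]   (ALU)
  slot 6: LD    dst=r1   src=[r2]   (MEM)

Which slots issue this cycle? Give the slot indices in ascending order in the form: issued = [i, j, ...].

  0. MEM ⇒ go  {2A/2Mu/1Ld/1B | 5r 3w}
  1. MUL→r4 ⇒ go  {2A/1Mu/1Ld/1B | 3r 2w}
  2. MEM→r8 ⇒ go  {2A/1Mu/0Ld/1B | 2r 1w}
  3. ALU→r8 ⇒ no(WAW)  {2A/1Mu/0Ld/1B | 2r 1w}
  4. MEM ⇒ no(FU)  {2A/1Mu/0Ld/1B | 2r 1w}
  5. ALU→r1 ⇒ go  {1A/1Mu/0Ld/1B | 0r 0w}
  6. MEM→r1 ⇒ no(FU)  {1A/1Mu/0Ld/1B | 0r 0w}

issued = [0, 1, 2, 5]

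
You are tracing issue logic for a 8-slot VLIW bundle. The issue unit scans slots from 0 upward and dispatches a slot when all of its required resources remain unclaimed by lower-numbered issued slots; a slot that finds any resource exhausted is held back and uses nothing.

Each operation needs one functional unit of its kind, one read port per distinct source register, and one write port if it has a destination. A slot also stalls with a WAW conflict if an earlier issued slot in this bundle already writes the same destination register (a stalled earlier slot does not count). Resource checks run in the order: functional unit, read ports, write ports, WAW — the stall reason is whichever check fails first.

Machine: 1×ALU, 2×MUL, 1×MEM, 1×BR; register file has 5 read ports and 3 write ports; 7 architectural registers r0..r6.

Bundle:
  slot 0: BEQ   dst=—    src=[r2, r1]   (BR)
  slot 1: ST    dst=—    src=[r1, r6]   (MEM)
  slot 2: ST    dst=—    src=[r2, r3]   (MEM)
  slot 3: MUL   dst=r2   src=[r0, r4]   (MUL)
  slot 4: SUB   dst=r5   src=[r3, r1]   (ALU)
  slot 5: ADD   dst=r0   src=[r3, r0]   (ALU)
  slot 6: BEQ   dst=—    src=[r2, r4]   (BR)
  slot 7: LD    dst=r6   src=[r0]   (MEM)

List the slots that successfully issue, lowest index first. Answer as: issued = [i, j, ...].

(0) want 1×BR +2rd +0wr — yes → AL1|MU2|ME1|BR0|rd3|wr3
(1) want 1×MEM +2rd +0wr — yes → AL1|MU2|ME0|BR0|rd1|wr3
(2) want 1×MEM +2rd +0wr — FU → AL1|MU2|ME0|BR0|rd1|wr3
(3) want 1×MUL +2rd +1wr — RD_PORT → AL1|MU2|ME0|BR0|rd1|wr3
(4) want 1×ALU +2rd +1wr — RD_PORT → AL1|MU2|ME0|BR0|rd1|wr3
(5) want 1×ALU +2rd +1wr — RD_PORT → AL1|MU2|ME0|BR0|rd1|wr3
(6) want 1×BR +2rd +0wr — FU → AL1|MU2|ME0|BR0|rd1|wr3
(7) want 1×MEM +1rd +1wr — FU → AL1|MU2|ME0|BR0|rd1|wr3

issued = [0, 1]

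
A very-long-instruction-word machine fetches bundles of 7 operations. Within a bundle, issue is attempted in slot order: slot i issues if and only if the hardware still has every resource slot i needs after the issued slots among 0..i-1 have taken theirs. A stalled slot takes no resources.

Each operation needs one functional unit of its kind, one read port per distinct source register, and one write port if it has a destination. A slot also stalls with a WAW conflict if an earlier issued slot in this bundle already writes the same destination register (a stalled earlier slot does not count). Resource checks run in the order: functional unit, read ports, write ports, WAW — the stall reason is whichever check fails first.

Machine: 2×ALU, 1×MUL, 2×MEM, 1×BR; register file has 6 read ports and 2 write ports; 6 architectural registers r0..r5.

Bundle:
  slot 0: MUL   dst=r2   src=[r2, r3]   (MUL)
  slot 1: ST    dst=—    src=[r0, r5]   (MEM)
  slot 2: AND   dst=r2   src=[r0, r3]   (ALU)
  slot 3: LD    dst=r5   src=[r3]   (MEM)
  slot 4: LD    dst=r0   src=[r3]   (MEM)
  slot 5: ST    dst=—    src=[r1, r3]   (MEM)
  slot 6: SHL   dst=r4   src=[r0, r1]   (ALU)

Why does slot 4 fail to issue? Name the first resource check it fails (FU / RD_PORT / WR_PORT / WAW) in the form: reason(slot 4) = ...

#0 MUL src=r2,r3 dispatched  <A:2 Mu:0 Ld:2 B:1 rd:4 wr:1>
#1 MEM src=r0,r5 dispatched  <A:2 Mu:0 Ld:1 B:1 rd:2 wr:1>
#2 ALU src=r0,r3 held:WAW  <A:2 Mu:0 Ld:1 B:1 rd:2 wr:1>
#3 MEM src=r3 dispatched  <A:2 Mu:0 Ld:0 B:1 rd:1 wr:0>
#4 MEM src=r3 held:FU  <A:2 Mu:0 Ld:0 B:1 rd:1 wr:0>
#5 MEM src=r1,r3 held:FU  <A:2 Mu:0 Ld:0 B:1 rd:1 wr:0>
#6 ALU src=r0,r1 held:RD_PORT  <A:2 Mu:0 Ld:0 B:1 rd:1 wr:0>

reason(slot 4) = FU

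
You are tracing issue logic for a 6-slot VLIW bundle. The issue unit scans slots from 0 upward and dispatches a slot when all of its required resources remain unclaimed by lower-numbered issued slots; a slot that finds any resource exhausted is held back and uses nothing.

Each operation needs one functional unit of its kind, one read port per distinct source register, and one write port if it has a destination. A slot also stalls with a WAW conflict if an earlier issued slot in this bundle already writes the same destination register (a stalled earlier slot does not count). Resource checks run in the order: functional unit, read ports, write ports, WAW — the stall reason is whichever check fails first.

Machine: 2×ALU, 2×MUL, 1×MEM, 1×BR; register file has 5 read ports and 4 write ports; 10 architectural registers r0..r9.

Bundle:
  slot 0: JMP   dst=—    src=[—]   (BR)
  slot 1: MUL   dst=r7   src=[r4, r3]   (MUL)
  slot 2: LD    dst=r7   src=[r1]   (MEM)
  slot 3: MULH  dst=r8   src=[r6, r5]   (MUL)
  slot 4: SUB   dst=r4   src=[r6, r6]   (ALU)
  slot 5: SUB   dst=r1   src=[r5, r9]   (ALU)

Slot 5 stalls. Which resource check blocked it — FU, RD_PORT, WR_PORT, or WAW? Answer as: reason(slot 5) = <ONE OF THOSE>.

[0] BR needs rd=0 wr=0: ok; after: ALU=2 MUL=2 MEM=1 BR=0, R=5, W=4
[1] MUL needs rd=2 wr=1: ok; after: ALU=2 MUL=1 MEM=1 BR=0, R=3, W=3
[2] MEM needs rd=1 wr=1: WAW; after: ALU=2 MUL=1 MEM=1 BR=0, R=3, W=3
[3] MUL needs rd=2 wr=1: ok; after: ALU=2 MUL=0 MEM=1 BR=0, R=1, W=2
[4] ALU needs rd=1 wr=1: ok; after: ALU=1 MUL=0 MEM=1 BR=0, R=0, W=1
[5] ALU needs rd=2 wr=1: RD_PORT; after: ALU=1 MUL=0 MEM=1 BR=0, R=0, W=1

reason(slot 5) = RD_PORT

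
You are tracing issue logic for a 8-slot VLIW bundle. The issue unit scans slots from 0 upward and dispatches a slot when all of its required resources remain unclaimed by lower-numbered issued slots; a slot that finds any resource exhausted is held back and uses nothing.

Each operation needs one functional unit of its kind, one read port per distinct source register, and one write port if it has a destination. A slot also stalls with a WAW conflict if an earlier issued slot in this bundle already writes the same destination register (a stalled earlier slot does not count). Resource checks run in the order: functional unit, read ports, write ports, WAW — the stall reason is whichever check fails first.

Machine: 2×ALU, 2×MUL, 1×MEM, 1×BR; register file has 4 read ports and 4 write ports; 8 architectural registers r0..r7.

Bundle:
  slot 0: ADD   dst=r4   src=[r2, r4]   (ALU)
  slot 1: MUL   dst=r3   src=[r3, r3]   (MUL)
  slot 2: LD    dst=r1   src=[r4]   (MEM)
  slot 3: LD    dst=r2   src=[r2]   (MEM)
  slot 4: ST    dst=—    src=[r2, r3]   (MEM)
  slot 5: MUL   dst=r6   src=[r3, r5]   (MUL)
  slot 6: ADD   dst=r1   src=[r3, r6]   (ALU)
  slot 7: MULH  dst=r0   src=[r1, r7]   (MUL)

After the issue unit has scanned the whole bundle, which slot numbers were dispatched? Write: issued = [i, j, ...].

slot 0 (ALU): ISSUE — free A1,Mu2,Ld1,B1 rp2 wp3
slot 1 (MUL): ISSUE — free A1,Mu1,Ld1,B1 rp1 wp2
slot 2 (MEM): ISSUE — free A1,Mu1,Ld0,B1 rp0 wp1
slot 3 (MEM): stall FU — free A1,Mu1,Ld0,B1 rp0 wp1
slot 4 (MEM): stall FU — free A1,Mu1,Ld0,B1 rp0 wp1
slot 5 (MUL): stall RD_PORT — free A1,Mu1,Ld0,B1 rp0 wp1
slot 6 (ALU): stall RD_PORT — free A1,Mu1,Ld0,B1 rp0 wp1
slot 7 (MUL): stall RD_PORT — free A1,Mu1,Ld0,B1 rp0 wp1

issued = [0, 1, 2]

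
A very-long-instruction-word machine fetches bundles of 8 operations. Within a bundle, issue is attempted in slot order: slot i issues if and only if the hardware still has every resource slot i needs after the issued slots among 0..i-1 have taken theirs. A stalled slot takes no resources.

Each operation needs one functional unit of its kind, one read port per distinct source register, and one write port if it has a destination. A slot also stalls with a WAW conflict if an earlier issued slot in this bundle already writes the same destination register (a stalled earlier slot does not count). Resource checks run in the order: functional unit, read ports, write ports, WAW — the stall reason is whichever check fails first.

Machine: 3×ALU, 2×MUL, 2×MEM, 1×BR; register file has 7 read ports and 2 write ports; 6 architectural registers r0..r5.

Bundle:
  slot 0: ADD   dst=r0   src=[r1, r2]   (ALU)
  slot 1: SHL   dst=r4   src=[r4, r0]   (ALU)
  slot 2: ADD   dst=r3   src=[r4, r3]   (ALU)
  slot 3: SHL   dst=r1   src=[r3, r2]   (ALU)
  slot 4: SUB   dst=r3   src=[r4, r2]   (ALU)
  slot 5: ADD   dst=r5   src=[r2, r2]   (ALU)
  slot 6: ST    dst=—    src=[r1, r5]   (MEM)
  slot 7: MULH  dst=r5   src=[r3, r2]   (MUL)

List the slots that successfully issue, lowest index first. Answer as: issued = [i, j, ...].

[0] ALU needs rd=2 wr=1: ok; after: ALU=2 MUL=2 MEM=2 BR=1, R=5, W=1
[1] ALU needs rd=2 wr=1: ok; after: ALU=1 MUL=2 MEM=2 BR=1, R=3, W=0
[2] ALU needs rd=2 wr=1: WR_PORT; after: ALU=1 MUL=2 MEM=2 BR=1, R=3, W=0
[3] ALU needs rd=2 wr=1: WR_PORT; after: ALU=1 MUL=2 MEM=2 BR=1, R=3, W=0
[4] ALU needs rd=2 wr=1: WR_PORT; after: ALU=1 MUL=2 MEM=2 BR=1, R=3, W=0
[5] ALU needs rd=1 wr=1: WR_PORT; after: ALU=1 MUL=2 MEM=2 BR=1, R=3, W=0
[6] MEM needs rd=2 wr=0: ok; after: ALU=1 MUL=2 MEM=1 BR=1, R=1, W=0
[7] MUL needs rd=2 wr=1: RD_PORT; after: ALU=1 MUL=2 MEM=1 BR=1, R=1, W=0

issued = [0, 1, 6]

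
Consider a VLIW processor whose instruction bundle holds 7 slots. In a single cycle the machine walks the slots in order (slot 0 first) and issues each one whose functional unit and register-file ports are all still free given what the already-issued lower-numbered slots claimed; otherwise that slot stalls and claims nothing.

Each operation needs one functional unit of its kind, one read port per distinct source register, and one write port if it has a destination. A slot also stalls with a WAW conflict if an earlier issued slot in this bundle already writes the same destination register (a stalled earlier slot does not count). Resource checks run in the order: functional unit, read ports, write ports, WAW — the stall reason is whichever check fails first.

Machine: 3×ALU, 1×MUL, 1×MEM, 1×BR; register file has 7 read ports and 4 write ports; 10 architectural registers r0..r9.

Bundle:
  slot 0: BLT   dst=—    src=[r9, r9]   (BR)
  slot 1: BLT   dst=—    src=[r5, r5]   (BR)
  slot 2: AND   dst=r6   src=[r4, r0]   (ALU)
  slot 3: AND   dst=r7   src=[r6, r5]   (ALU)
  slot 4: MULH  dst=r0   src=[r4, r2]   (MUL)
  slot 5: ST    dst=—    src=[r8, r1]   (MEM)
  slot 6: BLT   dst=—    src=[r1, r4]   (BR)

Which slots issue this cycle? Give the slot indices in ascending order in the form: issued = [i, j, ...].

issued = [0, 2, 3, 4]

#0 BR src=r9,r9 dispatched  <A:3 Mu:1 Ld:1 B:0 rd:6 wr:4>
#1 BR src=r5,r5 held:FU  <A:3 Mu:1 Ld:1 B:0 rd:6 wr:4>
#2 ALU src=r4,r0 dispatched  <A:2 Mu:1 Ld:1 B:0 rd:4 wr:3>
#3 ALU src=r6,r5 dispatched  <A:1 Mu:1 Ld:1 B:0 rd:2 wr:2>
#4 MUL src=r4,r2 dispatched  <A:1 Mu:0 Ld:1 B:0 rd:0 wr:1>
#5 MEM src=r8,r1 held:RD_PORT  <A:1 Mu:0 Ld:1 B:0 rd:0 wr:1>
#6 BR src=r1,r4 held:FU  <A:1 Mu:0 Ld:1 B:0 rd:0 wr:1>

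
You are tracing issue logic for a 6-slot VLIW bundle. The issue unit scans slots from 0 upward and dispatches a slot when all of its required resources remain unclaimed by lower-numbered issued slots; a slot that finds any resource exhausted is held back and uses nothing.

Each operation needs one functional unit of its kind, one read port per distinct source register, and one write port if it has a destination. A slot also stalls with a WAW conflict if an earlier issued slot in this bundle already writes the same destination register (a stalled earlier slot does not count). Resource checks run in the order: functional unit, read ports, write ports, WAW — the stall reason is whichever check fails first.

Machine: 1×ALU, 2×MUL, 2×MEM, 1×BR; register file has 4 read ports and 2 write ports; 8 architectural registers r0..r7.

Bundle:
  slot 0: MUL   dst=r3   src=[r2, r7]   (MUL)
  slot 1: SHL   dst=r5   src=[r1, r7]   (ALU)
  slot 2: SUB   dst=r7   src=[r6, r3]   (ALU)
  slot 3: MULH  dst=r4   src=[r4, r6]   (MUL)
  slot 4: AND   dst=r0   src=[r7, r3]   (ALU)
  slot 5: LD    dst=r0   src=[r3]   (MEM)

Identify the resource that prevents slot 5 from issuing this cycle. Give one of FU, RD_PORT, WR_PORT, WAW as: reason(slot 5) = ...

[0] MUL needs rd=2 wr=1: ok; after: ALU=1 MUL=1 MEM=2 BR=1, R=2, W=1
[1] ALU needs rd=2 wr=1: ok; after: ALU=0 MUL=1 MEM=2 BR=1, R=0, W=0
[2] ALU needs rd=2 wr=1: FU; after: ALU=0 MUL=1 MEM=2 BR=1, R=0, W=0
[3] MUL needs rd=2 wr=1: RD_PORT; after: ALU=0 MUL=1 MEM=2 BR=1, R=0, W=0
[4] ALU needs rd=2 wr=1: FU; after: ALU=0 MUL=1 MEM=2 BR=1, R=0, W=0
[5] MEM needs rd=1 wr=1: RD_PORT; after: ALU=0 MUL=1 MEM=2 BR=1, R=0, W=0

reason(slot 5) = RD_PORT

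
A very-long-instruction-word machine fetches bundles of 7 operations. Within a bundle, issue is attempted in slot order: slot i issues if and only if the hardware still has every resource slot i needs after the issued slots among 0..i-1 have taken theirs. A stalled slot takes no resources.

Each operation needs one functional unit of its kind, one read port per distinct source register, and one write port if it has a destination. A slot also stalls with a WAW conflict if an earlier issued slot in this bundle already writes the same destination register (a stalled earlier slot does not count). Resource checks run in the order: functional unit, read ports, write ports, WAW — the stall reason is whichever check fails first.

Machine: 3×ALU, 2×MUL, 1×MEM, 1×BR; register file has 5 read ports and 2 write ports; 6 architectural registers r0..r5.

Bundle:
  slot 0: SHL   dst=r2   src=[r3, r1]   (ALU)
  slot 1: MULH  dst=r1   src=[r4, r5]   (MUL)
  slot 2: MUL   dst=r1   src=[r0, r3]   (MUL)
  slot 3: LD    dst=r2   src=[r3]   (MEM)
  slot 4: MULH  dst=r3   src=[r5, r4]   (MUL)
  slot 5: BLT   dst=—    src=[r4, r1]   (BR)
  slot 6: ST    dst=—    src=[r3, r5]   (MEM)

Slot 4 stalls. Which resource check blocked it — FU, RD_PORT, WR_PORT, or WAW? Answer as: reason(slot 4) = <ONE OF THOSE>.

#0 ALU src=r3,r1 dispatched  <A:2 Mu:2 Ld:1 B:1 rd:3 wr:1>
#1 MUL src=r4,r5 dispatched  <A:2 Mu:1 Ld:1 B:1 rd:1 wr:0>
#2 MUL src=r0,r3 held:RD_PORT  <A:2 Mu:1 Ld:1 B:1 rd:1 wr:0>
#3 MEM src=r3 held:WR_PORT  <A:2 Mu:1 Ld:1 B:1 rd:1 wr:0>
#4 MUL src=r5,r4 held:RD_PORT  <A:2 Mu:1 Ld:1 B:1 rd:1 wr:0>
#5 BR src=r4,r1 held:RD_PORT  <A:2 Mu:1 Ld:1 B:1 rd:1 wr:0>
#6 MEM src=r3,r5 held:RD_PORT  <A:2 Mu:1 Ld:1 B:1 rd:1 wr:0>

reason(slot 4) = RD_PORT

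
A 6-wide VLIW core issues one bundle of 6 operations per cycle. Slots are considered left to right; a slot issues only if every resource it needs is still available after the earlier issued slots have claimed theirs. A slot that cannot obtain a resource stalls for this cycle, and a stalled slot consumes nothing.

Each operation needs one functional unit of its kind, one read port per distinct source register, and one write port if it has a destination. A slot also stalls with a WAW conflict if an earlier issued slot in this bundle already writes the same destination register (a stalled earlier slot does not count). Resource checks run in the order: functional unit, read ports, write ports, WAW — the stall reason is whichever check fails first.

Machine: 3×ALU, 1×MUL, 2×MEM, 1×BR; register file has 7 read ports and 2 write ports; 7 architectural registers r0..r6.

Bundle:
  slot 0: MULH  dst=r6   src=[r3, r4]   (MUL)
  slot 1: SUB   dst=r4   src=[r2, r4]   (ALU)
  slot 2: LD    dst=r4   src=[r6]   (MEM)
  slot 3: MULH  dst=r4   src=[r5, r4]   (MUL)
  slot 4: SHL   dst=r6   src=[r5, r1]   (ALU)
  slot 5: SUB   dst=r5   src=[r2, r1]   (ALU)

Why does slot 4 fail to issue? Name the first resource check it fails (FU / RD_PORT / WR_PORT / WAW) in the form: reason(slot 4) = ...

(0) want 1×MUL +2rd +1wr — yes → AL3|MU0|ME2|BR1|rd5|wr1
(1) want 1×ALU +2rd +1wr — yes → AL2|MU0|ME2|BR1|rd3|wr0
(2) want 1×MEM +1rd +1wr — WR_PORT → AL2|MU0|ME2|BR1|rd3|wr0
(3) want 1×MUL +2rd +1wr — FU → AL2|MU0|ME2|BR1|rd3|wr0
(4) want 1×ALU +2rd +1wr — WR_PORT → AL2|MU0|ME2|BR1|rd3|wr0
(5) want 1×ALU +2rd +1wr — WR_PORT → AL2|MU0|ME2|BR1|rd3|wr0

reason(slot 4) = WR_PORT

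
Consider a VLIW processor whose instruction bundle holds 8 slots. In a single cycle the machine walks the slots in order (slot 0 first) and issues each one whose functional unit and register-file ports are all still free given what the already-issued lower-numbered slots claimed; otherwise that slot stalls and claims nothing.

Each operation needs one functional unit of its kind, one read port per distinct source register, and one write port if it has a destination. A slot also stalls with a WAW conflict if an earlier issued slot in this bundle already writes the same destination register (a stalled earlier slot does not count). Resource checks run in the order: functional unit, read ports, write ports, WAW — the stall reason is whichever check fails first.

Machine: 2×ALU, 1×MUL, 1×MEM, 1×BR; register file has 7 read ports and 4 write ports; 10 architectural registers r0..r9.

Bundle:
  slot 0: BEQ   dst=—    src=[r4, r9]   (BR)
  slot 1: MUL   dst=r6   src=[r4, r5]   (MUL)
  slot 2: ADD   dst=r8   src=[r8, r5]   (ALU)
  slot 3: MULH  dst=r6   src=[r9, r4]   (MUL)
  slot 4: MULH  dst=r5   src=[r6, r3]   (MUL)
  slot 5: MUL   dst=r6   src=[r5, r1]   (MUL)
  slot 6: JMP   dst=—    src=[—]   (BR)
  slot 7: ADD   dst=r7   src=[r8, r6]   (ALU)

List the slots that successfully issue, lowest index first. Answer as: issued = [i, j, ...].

[0] BR needs rd=2 wr=0: ok; after: ALU=2 MUL=1 MEM=1 BR=0, R=5, W=4
[1] MUL needs rd=2 wr=1: ok; after: ALU=2 MUL=0 MEM=1 BR=0, R=3, W=3
[2] ALU needs rd=2 wr=1: ok; after: ALU=1 MUL=0 MEM=1 BR=0, R=1, W=2
[3] MUL needs rd=2 wr=1: FU; after: ALU=1 MUL=0 MEM=1 BR=0, R=1, W=2
[4] MUL needs rd=2 wr=1: FU; after: ALU=1 MUL=0 MEM=1 BR=0, R=1, W=2
[5] MUL needs rd=2 wr=1: FU; after: ALU=1 MUL=0 MEM=1 BR=0, R=1, W=2
[6] BR needs rd=0 wr=0: FU; after: ALU=1 MUL=0 MEM=1 BR=0, R=1, W=2
[7] ALU needs rd=2 wr=1: RD_PORT; after: ALU=1 MUL=0 MEM=1 BR=0, R=1, W=2

issued = [0, 1, 2]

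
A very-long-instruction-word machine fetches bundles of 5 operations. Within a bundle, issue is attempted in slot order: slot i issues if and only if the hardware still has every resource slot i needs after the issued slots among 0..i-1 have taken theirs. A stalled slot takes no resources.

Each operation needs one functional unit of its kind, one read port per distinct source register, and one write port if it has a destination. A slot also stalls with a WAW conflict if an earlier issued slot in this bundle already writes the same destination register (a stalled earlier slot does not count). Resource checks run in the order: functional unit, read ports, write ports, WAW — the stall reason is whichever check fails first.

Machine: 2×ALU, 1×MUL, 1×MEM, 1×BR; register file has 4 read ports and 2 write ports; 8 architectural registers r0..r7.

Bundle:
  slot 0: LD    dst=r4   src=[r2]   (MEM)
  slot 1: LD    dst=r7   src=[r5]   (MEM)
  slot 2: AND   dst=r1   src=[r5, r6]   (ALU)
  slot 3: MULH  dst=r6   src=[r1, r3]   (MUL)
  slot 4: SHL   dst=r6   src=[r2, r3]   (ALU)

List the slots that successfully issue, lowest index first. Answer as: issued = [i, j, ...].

issued = [0, 2]

slot 0 (MEM): ISSUE — free A2,Mu1,Ld0,B1 rp3 wp1
slot 1 (MEM): stall FU — free A2,Mu1,Ld0,B1 rp3 wp1
slot 2 (ALU): ISSUE — free A1,Mu1,Ld0,B1 rp1 wp0
slot 3 (MUL): stall RD_PORT — free A1,Mu1,Ld0,B1 rp1 wp0
slot 4 (ALU): stall RD_PORT — free A1,Mu1,Ld0,B1 rp1 wp0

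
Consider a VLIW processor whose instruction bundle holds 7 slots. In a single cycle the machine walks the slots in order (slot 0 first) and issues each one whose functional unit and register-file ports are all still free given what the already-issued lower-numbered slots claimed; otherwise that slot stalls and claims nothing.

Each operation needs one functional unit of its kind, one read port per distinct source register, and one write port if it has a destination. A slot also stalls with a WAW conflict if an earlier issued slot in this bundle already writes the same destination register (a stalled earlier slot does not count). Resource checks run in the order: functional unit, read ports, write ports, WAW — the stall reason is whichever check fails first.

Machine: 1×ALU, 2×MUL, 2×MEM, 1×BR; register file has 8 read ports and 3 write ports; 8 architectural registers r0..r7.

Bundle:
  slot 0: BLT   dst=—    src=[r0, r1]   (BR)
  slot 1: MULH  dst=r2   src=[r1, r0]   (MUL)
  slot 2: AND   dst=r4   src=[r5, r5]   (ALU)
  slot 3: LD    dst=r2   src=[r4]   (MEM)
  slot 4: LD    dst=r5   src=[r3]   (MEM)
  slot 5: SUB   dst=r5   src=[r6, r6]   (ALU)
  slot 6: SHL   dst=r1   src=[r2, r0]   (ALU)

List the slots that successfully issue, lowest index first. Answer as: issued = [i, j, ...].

issued = [0, 1, 2, 4]

slot 0 (BR): ISSUE — free A1,Mu2,Ld2,B0 rp6 wp3
slot 1 (MUL): ISSUE — free A1,Mu1,Ld2,B0 rp4 wp2
slot 2 (ALU): ISSUE — free A0,Mu1,Ld2,B0 rp3 wp1
slot 3 (MEM): stall WAW — free A0,Mu1,Ld2,B0 rp3 wp1
slot 4 (MEM): ISSUE — free A0,Mu1,Ld1,B0 rp2 wp0
slot 5 (ALU): stall FU — free A0,Mu1,Ld1,B0 rp2 wp0
slot 6 (ALU): stall FU — free A0,Mu1,Ld1,B0 rp2 wp0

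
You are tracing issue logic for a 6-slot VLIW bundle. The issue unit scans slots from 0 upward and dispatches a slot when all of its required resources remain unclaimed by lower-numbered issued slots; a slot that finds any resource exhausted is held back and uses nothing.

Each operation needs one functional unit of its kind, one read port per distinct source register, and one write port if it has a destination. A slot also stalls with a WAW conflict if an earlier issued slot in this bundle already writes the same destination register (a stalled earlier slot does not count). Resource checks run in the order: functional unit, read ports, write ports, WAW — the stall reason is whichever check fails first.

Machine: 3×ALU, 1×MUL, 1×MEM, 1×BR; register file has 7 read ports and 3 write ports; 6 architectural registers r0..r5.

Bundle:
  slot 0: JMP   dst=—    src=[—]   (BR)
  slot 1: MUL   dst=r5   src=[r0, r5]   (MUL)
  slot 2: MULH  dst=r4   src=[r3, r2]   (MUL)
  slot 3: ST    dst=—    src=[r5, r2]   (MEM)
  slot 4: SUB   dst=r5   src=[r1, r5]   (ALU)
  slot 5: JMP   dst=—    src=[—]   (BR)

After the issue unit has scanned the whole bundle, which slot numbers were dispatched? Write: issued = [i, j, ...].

#0 BR src=- dispatched  <A:3 Mu:1 Ld:1 B:0 rd:7 wr:3>
#1 MUL src=r0,r5 dispatched  <A:3 Mu:0 Ld:1 B:0 rd:5 wr:2>
#2 MUL src=r3,r2 held:FU  <A:3 Mu:0 Ld:1 B:0 rd:5 wr:2>
#3 MEM src=r5,r2 dispatched  <A:3 Mu:0 Ld:0 B:0 rd:3 wr:2>
#4 ALU src=r1,r5 held:WAW  <A:3 Mu:0 Ld:0 B:0 rd:3 wr:2>
#5 BR src=- held:FU  <A:3 Mu:0 Ld:0 B:0 rd:3 wr:2>

issued = [0, 1, 3]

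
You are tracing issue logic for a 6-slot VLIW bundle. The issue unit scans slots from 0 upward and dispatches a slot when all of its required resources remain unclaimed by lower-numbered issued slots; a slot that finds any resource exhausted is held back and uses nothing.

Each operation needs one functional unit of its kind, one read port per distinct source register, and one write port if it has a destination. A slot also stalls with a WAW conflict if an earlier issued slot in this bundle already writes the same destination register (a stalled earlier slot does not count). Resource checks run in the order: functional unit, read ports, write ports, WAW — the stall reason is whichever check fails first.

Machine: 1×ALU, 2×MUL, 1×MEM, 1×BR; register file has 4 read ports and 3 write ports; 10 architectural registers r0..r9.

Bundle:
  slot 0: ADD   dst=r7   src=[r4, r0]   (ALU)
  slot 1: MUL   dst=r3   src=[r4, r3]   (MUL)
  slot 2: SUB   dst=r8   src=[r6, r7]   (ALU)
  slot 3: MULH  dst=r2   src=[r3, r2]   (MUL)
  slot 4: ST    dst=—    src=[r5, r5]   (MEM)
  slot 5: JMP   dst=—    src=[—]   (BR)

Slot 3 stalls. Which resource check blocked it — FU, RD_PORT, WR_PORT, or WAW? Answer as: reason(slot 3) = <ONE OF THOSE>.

reason(slot 3) = RD_PORT

[0] ALU needs rd=2 wr=1: ok; after: ALU=0 MUL=2 MEM=1 BR=1, R=2, W=2
[1] MUL needs rd=2 wr=1: ok; after: ALU=0 MUL=1 MEM=1 BR=1, R=0, W=1
[2] ALU needs rd=2 wr=1: FU; after: ALU=0 MUL=1 MEM=1 BR=1, R=0, W=1
[3] MUL needs rd=2 wr=1: RD_PORT; after: ALU=0 MUL=1 MEM=1 BR=1, R=0, W=1
[4] MEM needs rd=1 wr=0: RD_PORT; after: ALU=0 MUL=1 MEM=1 BR=1, R=0, W=1
[5] BR needs rd=0 wr=0: ok; after: ALU=0 MUL=1 MEM=1 BR=0, R=0, W=1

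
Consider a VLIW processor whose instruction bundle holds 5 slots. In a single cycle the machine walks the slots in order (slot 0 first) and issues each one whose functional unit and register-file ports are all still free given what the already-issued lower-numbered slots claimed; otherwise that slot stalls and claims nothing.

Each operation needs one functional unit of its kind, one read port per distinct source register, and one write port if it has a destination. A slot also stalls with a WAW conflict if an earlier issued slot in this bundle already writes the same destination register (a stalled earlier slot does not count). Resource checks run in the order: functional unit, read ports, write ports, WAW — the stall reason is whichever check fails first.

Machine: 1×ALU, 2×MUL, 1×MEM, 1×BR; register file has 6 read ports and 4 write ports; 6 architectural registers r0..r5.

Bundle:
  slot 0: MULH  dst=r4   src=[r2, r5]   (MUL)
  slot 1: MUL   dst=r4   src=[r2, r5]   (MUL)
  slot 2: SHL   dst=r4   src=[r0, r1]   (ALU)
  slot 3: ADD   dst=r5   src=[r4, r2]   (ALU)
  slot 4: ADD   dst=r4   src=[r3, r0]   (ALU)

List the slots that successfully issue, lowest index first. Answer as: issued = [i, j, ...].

(0) want 1×MUL +2rd +1wr — yes → AL1|MU1|ME1|BR1|rd4|wr3
(1) want 1×MUL +2rd +1wr — WAW → AL1|MU1|ME1|BR1|rd4|wr3
(2) want 1×ALU +2rd +1wr — WAW → AL1|MU1|ME1|BR1|rd4|wr3
(3) want 1×ALU +2rd +1wr — yes → AL0|MU1|ME1|BR1|rd2|wr2
(4) want 1×ALU +2rd +1wr — FU → AL0|MU1|ME1|BR1|rd2|wr2

issued = [0, 3]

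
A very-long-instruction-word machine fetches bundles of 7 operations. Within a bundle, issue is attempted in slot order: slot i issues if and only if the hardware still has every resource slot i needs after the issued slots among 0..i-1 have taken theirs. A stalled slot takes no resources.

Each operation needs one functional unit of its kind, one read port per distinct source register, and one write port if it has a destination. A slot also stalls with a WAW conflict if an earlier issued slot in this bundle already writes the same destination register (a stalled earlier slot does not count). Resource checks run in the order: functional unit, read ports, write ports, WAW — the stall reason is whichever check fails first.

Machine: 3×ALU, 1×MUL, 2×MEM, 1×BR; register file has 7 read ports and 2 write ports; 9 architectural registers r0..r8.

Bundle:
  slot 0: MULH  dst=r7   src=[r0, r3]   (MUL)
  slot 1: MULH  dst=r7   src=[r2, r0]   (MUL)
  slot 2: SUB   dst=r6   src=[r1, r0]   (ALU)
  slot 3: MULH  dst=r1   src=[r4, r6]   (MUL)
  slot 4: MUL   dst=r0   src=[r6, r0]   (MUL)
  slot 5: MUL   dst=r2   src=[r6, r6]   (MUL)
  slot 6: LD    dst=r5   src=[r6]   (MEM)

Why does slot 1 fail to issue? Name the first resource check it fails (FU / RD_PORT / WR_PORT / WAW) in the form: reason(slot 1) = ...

reason(slot 1) = FU

[0] MUL needs rd=2 wr=1: ok; after: ALU=3 MUL=0 MEM=2 BR=1, R=5, W=1
[1] MUL needs rd=2 wr=1: FU; after: ALU=3 MUL=0 MEM=2 BR=1, R=5, W=1
[2] ALU needs rd=2 wr=1: ok; after: ALU=2 MUL=0 MEM=2 BR=1, R=3, W=0
[3] MUL needs rd=2 wr=1: FU; after: ALU=2 MUL=0 MEM=2 BR=1, R=3, W=0
[4] MUL needs rd=2 wr=1: FU; after: ALU=2 MUL=0 MEM=2 BR=1, R=3, W=0
[5] MUL needs rd=1 wr=1: FU; after: ALU=2 MUL=0 MEM=2 BR=1, R=3, W=0
[6] MEM needs rd=1 wr=1: WR_PORT; after: ALU=2 MUL=0 MEM=2 BR=1, R=3, W=0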